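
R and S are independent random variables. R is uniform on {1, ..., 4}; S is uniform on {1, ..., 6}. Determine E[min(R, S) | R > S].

Outcomes with R > S: (2,1), (3,1), (3,2), (4,1), (4,2), (4,3), each with probability 1/24.
E[min(R, S) | R > S] = (1 + 1 + 2 + 1 + 2 + 3) / 6 = 5/3.

5/3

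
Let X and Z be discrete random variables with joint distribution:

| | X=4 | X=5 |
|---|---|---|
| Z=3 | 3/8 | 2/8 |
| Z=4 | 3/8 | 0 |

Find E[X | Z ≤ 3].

P(Z ≤ 3) = 5/8.
Summing X·P(X=x,Z=y) over the conditioning event gives 11/4.
E[X | Z ≤ 3] = (11/4) / (5/8) = 22/5.

22/5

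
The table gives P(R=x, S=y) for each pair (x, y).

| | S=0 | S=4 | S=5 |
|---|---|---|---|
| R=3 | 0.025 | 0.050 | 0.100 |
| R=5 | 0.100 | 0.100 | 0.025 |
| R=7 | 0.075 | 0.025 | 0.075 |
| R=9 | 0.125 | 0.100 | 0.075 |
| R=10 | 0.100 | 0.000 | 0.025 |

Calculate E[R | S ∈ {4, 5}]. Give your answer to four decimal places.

6.2609

P(S ∈ {4, 5}) = 0.575.
Summing R·P(R=x,S=y) over the conditioning event gives 3.600.
E[R | S ∈ {4, 5}] = (3.600) / (0.575) = 6.2609.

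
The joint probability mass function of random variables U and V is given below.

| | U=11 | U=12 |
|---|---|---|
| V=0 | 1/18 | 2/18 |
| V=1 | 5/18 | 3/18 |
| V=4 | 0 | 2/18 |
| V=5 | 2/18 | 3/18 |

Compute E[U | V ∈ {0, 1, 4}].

P(V ∈ {0, 1, 4}) = 13/18.
Summing U·P(U=x,V=y) over the conditioning event gives 25/3.
E[U | V ∈ {0, 1, 4}] = (25/3) / (13/18) = 150/13.

150/13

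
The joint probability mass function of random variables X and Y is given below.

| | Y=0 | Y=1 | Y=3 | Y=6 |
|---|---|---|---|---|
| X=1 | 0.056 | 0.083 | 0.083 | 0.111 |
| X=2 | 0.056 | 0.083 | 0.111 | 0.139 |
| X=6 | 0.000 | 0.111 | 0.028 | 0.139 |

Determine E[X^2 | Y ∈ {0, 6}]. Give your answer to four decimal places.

11.8782

P(Y ∈ {0, 6}) = 0.501.
Σ X^2·P over the event = 1·(0.056) + 1·(0.111) + 4·(0.056) + 4·(0.139) + 36·(0.139) = 5.951.
E[X^2 | Y ∈ {0, 6}] = (5.951) / (0.501) = 11.8782.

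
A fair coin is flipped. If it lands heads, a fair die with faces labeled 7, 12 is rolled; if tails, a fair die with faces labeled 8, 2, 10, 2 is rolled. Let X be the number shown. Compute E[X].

15/2

E[X | heads] = (7+12)/2 = 19/2.
E[X | tails] = (8+2+10+2)/4 = 11/2.
E[X] = (1/2)·(19/2) + (1/2)·(11/2) = 15/2.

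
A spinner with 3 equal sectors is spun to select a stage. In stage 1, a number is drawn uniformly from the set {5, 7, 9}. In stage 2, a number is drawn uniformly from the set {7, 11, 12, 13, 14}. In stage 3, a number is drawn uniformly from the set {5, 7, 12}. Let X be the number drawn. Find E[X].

44/5

E[X | stage 1] = (5+7+9)/3 = 7.
E[X | stage 2] = (7+11+12+13+14)/5 = 57/5.
E[X | stage 3] = (5+7+12)/3 = 8.
E[X] = (1/3)·(7) + (1/3)·(57/5) + (1/3)·(8) = 44/5.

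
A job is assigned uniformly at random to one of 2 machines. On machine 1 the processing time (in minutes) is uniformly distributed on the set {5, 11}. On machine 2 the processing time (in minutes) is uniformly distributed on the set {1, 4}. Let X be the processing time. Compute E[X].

21/4

E[X | machine 1] = (5+11)/2 = 8.
E[X | machine 2] = (1+4)/2 = 5/2.
By the law of total expectation,
E[X] = (1/2)·(8) + (1/2)·(5/2) = 21/4.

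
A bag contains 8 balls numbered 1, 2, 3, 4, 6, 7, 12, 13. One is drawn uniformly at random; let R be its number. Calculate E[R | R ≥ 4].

42/5

P(R ≥ 4) = 5/8.
Σ over the event: 4·1/8 + 6·1/8 + 7·1/8 + 12·1/8 + 13·1/8 = 21/4.
E[R | R ≥ 4] = (21/4) / (5/8) = 42/5.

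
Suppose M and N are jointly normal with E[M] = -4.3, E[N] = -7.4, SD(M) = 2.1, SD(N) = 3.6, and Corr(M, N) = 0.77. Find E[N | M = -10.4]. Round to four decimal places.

-15.4520

For a bivariate normal, E[N | M=x] = μ_N + ρ·(σ_N/σ_M)·(x − μ_M).
E[N | M=-10.4] = -7.4 + (0.77)·(3.6/2.1)·(-10.4 − (-4.3)) = -7.4 + (1.32)·(-6.1) = -15.4520.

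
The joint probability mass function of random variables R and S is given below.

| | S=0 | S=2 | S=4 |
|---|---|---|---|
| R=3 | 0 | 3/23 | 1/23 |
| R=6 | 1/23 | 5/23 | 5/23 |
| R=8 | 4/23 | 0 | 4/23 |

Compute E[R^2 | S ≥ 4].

P(S ≥ 4) = 10/23.
Summing R^2·P(R=x,S=y) over the conditioning event gives 445/23.
E[R^2 | S ≥ 4] = (445/23) / (10/23) = 89/2.

89/2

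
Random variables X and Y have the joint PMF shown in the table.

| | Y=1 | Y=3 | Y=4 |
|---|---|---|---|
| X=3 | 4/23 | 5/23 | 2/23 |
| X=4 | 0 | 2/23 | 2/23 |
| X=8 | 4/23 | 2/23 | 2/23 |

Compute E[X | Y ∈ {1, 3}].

83/17

P(Y ∈ {1, 3}) = 17/23.
Σ X·P over the event = 3·(4/23) + 3·(5/23) + 4·(2/23) + 8·(4/23) + 8·(2/23) = 83/23.
E[X | Y ∈ {1, 3}] = (83/23) / (17/23) = 83/17.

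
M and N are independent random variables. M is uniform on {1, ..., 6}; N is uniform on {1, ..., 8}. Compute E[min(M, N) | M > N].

P(M > N) = 5/16.
Summing min(M,N)·P(x,y) over outcomes with M > N gives 35/48.
E[min(M, N) | M > N] = (35/48) / (5/16) = 7/3.

7/3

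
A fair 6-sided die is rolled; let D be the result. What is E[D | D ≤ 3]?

2

Given D ≤ 3, D is equally likely to be any of {1, 2, 3}.
E[D | D ≤ 3] = (1 + 2 + 3) / 3 = 2.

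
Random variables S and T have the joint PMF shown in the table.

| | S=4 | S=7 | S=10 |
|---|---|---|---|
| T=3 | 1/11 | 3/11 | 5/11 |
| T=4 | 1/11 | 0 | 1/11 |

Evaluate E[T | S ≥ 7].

28/9

P(S ≥ 7) = 9/11.
Σ T·P over the event = 3·(3/11) + 3·(5/11) + 4·(1/11) = 28/11.
E[T | S ≥ 7] = (28/11) / (9/11) = 28/9.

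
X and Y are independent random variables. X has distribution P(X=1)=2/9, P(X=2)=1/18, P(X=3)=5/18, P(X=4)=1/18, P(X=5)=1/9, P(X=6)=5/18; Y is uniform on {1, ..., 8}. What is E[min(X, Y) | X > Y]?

117/47

P(X > Y) = 47/144.
Summing min(X,Y)·P(x,y) over outcomes with X > Y gives 13/16.
E[min(X, Y) | X > Y] = (13/16) / (47/144) = 117/47.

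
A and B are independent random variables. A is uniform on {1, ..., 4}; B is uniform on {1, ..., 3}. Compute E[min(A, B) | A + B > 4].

13/6

Outcomes with A + B > 4: (2,3), (3,2), (3,3), (4,1), (4,2), (4,3), each with probability 1/12.
E[min(A, B) | A + B > 4] = (2 + 2 + 3 + 1 + 2 + 3) / 6 = 13/6.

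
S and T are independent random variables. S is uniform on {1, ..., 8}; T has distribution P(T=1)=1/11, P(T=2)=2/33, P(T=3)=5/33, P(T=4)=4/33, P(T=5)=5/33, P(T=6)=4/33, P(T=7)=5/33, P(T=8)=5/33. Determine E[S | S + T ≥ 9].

50/9

P(S + T ≥ 9) = 27/44.
Summing S·P(x,y) over outcomes with S + T ≥ 9 gives 75/22.
E[S | S + T ≥ 9] = (75/22) / (27/44) = 50/9.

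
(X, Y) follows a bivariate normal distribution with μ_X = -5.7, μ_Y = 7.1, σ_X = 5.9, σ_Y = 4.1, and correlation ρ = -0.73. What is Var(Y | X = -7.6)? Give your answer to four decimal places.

7.8520

The conditional variance in a bivariate normal is σ_Y²(1 − ρ²), independent of x.
Var(Y | X=-7.6) = (4.1)²·(1 − (-0.73)²) = 16.81·0.4671 = 7.8520.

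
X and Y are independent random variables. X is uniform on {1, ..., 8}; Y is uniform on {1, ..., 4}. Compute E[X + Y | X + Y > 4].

P(X + Y > 4) = 13/16.
Summing (X+Y)·P(x,y) over outcomes with X + Y > 4 gives 51/8.
E[X + Y | X + Y > 4] = (51/8) / (13/16) = 102/13.

102/13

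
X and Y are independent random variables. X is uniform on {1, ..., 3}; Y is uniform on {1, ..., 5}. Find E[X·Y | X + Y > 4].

25/3

P(X + Y > 4) = 3/5.
Summing XY·P(x,y) over outcomes with X + Y > 4 gives 5.
E[X·Y | X + Y > 4] = (5) / (3/5) = 25/3.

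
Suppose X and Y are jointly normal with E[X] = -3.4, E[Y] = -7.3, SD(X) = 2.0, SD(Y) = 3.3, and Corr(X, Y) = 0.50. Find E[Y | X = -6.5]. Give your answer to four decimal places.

E[Y | X=x] = μ_Y + ρ(σ_Y/σ_X)(x − μ_X) for jointly normal variables.
E[Y | X=-6.5] = -7.3 + (0.50)·(3.3/2.0)·(-6.5 − (-3.4)) = -7.3 + (0.825)·(-3.1) = -9.8575.

-9.8575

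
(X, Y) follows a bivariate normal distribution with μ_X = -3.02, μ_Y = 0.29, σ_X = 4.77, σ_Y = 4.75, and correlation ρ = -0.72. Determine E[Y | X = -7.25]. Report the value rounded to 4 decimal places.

3.3228

The regression of Y on X has slope ρ·σ_Y/σ_X and passes through (μ_X, μ_Y).
E[Y | X=-7.25] = 0.29 + (-0.72)·(4.75/4.77)·(-7.25 − (-3.02)) = 0.29 + (-0.71698)·(-4.23) = 3.3228.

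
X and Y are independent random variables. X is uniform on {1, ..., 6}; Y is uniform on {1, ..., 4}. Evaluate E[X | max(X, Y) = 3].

12/5

P(max(X, Y) = 3) = 5/24.
Summing X·P(x,y) over outcomes with max(X, Y) = 3 gives 1/2.
E[X | max(X, Y) = 3] = (1/2) / (5/24) = 12/5.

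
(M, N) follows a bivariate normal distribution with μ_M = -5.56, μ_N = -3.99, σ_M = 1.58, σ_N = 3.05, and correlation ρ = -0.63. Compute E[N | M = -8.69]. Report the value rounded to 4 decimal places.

-0.1835

For a bivariate normal, E[N | M=x] = μ_N + ρ·(σ_N/σ_M)·(x − μ_M).
E[N | M=-8.69] = -3.99 + (-0.63)·(3.05/1.58)·(-8.69 − (-5.56)) = -3.99 + (-1.21614)·(-3.13) = -0.1835.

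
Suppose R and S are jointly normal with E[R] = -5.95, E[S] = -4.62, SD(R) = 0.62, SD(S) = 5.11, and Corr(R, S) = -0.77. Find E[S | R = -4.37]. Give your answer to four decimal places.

E[S | R=x] = μ_S + ρ(σ_S/σ_R)(x − μ_R) for jointly normal variables.
E[S | R=-4.37] = -4.62 + (-0.77)·(5.11/0.62)·(-4.37 − (-5.95)) = -4.62 + (-6.34629)·(1.58) = -14.6471.

-14.6471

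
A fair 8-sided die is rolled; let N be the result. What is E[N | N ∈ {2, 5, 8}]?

5

P(N ∈ {2, 5, 8}) = 3/8.
Σ over the event: 2·1/8 + 5·1/8 + 8·1/8 = 15/8.
E[N | N ∈ {2, 5, 8}] = (15/8) / (3/8) = 5.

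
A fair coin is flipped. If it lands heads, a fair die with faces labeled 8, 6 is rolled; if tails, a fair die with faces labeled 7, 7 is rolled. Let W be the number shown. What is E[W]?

7

E[W | heads] = (8+6)/2 = 7.
E[W | tails] = (7+7)/2 = 7.
E[W] = (1/2)·(7) + (1/2)·(7) = 7.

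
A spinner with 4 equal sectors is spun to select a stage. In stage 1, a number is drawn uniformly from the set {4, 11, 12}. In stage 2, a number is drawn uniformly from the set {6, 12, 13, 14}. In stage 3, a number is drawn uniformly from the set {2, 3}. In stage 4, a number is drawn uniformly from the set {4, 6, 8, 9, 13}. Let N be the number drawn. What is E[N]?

123/16

E[N | stage 1] = (4+11+12)/3 = 9.
E[N | stage 2] = (6+12+13+14)/4 = 45/4.
E[N | stage 3] = (2+3)/2 = 5/2.
E[N | stage 4] = (4+6+8+9+13)/5 = 8.
E[N] = (1/4)·(9) + (1/4)·(45/4) + (1/4)·(5/2) + (1/4)·(8) = 123/16.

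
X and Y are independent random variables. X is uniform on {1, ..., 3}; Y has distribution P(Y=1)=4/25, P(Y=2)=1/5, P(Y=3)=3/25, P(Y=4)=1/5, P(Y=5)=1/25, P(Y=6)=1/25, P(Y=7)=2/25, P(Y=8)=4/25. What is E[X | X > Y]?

P(X > Y) = 13/75.
Summing X·P(x,y) over outcomes with X > Y gives 7/15.
E[X | X > Y] = (7/15) / (13/75) = 35/13.

35/13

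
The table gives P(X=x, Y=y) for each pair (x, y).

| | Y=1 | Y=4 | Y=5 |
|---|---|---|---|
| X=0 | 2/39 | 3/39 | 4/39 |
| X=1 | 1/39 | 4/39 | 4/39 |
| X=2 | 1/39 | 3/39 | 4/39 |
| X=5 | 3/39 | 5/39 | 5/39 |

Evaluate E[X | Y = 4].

7/3

P(Y = 4) = 5/13.
Σ X·P over the event = 0·(3/39) + 1·(4/39) + 2·(3/39) + 5·(5/39) = 35/39.
E[X | Y = 4] = (35/39) / (5/13) = 7/3.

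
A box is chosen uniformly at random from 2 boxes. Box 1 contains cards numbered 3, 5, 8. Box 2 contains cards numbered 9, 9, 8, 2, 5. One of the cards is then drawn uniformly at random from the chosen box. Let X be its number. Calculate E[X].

179/30

E[X | box 1] = (3+5+8)/3 = 16/3.
E[X | box 2] = (9+9+8+2+5)/5 = 33/5.
By the law of total expectation,
E[X] = (1/2)·(16/3) + (1/2)·(33/5) = 179/30.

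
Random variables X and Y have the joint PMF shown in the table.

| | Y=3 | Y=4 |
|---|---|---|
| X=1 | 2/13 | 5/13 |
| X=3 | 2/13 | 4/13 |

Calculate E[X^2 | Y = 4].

P(Y = 4) = 9/13.
Σ X^2·P over the event = 1·(5/13) + 9·(4/13) = 41/13.
E[X^2 | Y = 4] = (41/13) / (9/13) = 41/9.

41/9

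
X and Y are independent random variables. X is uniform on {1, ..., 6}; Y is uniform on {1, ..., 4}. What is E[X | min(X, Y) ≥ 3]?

9/2

Outcomes with min(X, Y) ≥ 3: (3,3), (3,4), (4,3), (4,4), (5,3), (5,4), (6,3), (6,4), each with probability 1/24.
E[X | min(X, Y) ≥ 3] = (3 + 3 + 4 + 4 + 5 + 5 + 6 + 6) / 8 = 9/2.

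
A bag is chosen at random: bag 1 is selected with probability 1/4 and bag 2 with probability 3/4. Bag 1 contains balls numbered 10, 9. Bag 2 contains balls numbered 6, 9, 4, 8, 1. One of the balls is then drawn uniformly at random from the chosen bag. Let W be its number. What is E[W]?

263/40

E[W | bag 1] = (10+9)/2 = 19/2.
E[W | bag 2] = (6+9+4+8+1)/5 = 28/5.
E[W] = (1/4)·(19/2) + (3/4)·(28/5) = 263/40.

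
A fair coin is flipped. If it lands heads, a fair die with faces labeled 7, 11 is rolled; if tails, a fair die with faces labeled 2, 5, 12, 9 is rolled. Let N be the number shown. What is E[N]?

E[N | heads] = (7+11)/2 = 9.
E[N | tails] = (2+5+12+9)/4 = 7.
By the law of total expectation,
E[N] = (1/2)·(9) + (1/2)·(7) = 8.

8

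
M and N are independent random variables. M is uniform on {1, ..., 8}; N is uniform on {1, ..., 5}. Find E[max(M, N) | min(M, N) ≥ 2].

P(min(M, N) ≥ 2) = 7/10.
Summing max(M,N)·P(x,y) over outcomes with min(M, N) ≥ 2 gives 15/4.
E[max(M, N) | min(M, N) ≥ 2] = (15/4) / (7/10) = 75/14.

75/14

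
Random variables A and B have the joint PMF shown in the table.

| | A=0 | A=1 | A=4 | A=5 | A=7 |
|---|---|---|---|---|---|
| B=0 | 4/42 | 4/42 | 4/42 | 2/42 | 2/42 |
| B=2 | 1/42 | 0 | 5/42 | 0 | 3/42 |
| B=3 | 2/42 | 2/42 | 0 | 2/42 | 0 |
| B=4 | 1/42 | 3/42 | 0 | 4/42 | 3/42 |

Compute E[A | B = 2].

P(B = 2) = 3/14.
Σ A·P over the event = 0·(1/42) + 4·(5/42) + 7·(3/42) = 41/42.
E[A | B = 2] = (41/42) / (3/14) = 41/9.

41/9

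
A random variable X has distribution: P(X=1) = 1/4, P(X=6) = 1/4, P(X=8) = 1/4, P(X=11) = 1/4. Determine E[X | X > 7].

P(X > 7) = 1/2.
Σ over the event: 8·1/4 + 11·1/4 = 19/4.
E[X | X > 7] = (19/4) / (1/2) = 19/2.

19/2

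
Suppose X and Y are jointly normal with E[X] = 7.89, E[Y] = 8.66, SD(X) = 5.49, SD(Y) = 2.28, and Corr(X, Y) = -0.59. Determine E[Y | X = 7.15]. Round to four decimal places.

The regression of Y on X has slope ρ·σ_Y/σ_X and passes through (μ_X, μ_Y).
E[Y | X=7.15] = 8.66 + (-0.59)·(2.28/5.49)·(7.15 − (7.89)) = 8.66 + (-0.24503)·(-0.74) = 8.8413.

8.8413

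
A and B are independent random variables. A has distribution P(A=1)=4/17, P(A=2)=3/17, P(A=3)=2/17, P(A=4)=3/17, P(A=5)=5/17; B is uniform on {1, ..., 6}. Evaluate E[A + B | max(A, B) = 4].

P(max(A, B) = 4) = 7/34.
Summing (A+B)·P(x,y) over outcomes with max(A, B) = 4 gives 65/51.
E[A + B | max(A, B) = 4] = (65/51) / (7/34) = 130/21.

130/21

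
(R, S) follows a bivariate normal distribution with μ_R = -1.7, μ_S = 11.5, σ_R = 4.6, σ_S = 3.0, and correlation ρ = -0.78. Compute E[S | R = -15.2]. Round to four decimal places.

18.3674

The regression of S on R has slope ρ·σ_S/σ_R and passes through (μ_R, μ_S).
E[S | R=-15.2] = 11.5 + (-0.78)·(3.0/4.6)·(-15.2 − (-1.7)) = 11.5 + (-0.508696)·(-13.5) = 18.3674.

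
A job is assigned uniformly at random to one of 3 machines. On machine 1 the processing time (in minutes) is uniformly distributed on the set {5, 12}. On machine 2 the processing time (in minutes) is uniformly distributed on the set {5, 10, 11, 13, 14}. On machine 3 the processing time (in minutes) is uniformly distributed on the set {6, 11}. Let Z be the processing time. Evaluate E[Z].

E[Z | machine 1] = (5+12)/2 = 17/2.
E[Z | machine 2] = (5+10+11+13+14)/5 = 53/5.
E[Z | machine 3] = (6+11)/2 = 17/2.
By the law of total expectation,
E[Z] = (1/3)·(17/2) + (1/3)·(53/5) + (1/3)·(17/2) = 46/5.

46/5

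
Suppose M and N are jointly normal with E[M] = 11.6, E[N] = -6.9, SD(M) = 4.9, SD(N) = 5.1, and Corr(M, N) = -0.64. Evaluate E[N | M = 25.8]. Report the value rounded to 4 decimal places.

-16.3589

E[N | M=x] = μ_N + ρ(σ_N/σ_M)(x − μ_M) for jointly normal variables.
E[N | M=25.8] = -6.9 + (-0.64)·(5.1/4.9)·(25.8 − (11.6)) = -6.9 + (-0.66612)·(14.2) = -16.3589.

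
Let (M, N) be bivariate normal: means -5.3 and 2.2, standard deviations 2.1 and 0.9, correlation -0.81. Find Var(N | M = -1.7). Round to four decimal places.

Var(N | M=x) = (1 − ρ²)·σ_N².
Var(N | M=-1.7) = (0.9)²·(1 − (-0.81)²) = 0.81·0.3439 = 0.2786.

0.2786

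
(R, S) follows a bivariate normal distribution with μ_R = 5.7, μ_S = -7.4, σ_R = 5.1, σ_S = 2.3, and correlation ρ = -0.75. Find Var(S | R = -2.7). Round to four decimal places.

2.3144

For a bivariate normal, Var(S | R=x) = σ_S²(1 − ρ²).
Var(S | R=-2.7) = (2.3)²·(1 − (-0.75)²) = 5.29·0.4375 = 2.3144.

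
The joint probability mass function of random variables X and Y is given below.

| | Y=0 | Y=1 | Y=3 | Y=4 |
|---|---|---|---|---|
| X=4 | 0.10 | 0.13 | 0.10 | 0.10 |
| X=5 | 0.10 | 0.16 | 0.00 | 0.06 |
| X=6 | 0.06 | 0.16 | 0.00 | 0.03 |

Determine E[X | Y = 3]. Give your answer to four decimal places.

4.0000

P(Y = 3) = 0.10.
Σ X·P over the event = 4·(0.10) = 0.40.
E[X | Y = 3] = (0.40) / (0.10) = 4.0000.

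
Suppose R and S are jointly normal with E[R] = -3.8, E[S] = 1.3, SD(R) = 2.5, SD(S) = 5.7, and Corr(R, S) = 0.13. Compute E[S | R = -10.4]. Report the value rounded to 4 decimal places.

-0.6562

The regression of S on R has slope ρ·σ_S/σ_R and passes through (μ_R, μ_S).
E[S | R=-10.4] = 1.3 + (0.13)·(5.7/2.5)·(-10.4 − (-3.8)) = 1.3 + (0.2964)·(-6.6) = -0.6562.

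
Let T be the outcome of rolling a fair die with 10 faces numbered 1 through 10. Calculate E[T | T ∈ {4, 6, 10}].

20/3

P(T ∈ {4, 6, 10}) = 3/10.
Σ over the event: 4·1/10 + 6·1/10 + 10·1/10 = 2.
E[T | T ∈ {4, 6, 10}] = (2) / (3/10) = 20/3.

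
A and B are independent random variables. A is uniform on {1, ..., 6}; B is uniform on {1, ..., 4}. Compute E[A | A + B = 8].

5

P(A + B = 8) = 1/8.
Summing A·P(x,y) over outcomes with A + B = 8 gives 5/8.
E[A | A + B = 8] = (5/8) / (1/8) = 5.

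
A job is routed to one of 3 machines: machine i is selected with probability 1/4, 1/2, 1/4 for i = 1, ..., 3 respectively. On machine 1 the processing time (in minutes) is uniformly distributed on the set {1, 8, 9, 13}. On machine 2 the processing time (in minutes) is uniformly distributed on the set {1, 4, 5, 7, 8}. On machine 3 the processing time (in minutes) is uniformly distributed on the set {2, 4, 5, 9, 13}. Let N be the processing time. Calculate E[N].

E[N | machine 1] = (1+8+9+13)/4 = 31/4.
E[N | machine 2] = (1+4+5+7+8)/5 = 5.
E[N | machine 3] = (2+4+5+9+13)/5 = 33/5.
E[N] = (1/4)·(31/4) + (1/2)·(5) + (1/4)·(33/5) = 487/80.

487/80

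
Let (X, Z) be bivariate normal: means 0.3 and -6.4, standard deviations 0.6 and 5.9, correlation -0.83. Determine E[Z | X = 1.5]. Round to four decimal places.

-16.1940

E[Z | X=x] = μ_Z + ρ(σ_Z/σ_X)(x − μ_X) for jointly normal variables.
E[Z | X=1.5] = -6.4 + (-0.83)·(5.9/0.6)·(1.5 − (0.3)) = -6.4 + (-8.1617)·(1.2) = -16.1940.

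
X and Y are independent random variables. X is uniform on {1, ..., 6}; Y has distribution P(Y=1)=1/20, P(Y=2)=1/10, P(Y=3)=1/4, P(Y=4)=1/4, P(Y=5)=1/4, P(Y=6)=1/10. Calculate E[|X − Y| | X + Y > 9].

P(X + Y > 9) = 7/40.
Summing |X−Y|·P(x,y) over outcomes with X + Y > 9 gives 7/40.
E[|X − Y| | X + Y > 9] = (7/40) / (7/40) = 1.

1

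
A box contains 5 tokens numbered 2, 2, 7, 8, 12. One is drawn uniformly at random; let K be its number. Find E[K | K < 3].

P(K < 3) = 2/5.
Σ over the event: 2·2/5 = 4/5.
E[K | K < 3] = (4/5) / (2/5) = 2.

2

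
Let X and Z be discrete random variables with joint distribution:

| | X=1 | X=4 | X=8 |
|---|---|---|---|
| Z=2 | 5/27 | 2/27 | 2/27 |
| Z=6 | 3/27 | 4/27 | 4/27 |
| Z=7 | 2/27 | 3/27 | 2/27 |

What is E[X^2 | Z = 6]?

323/11

P(Z = 6) = 11/27.
Summing X^2·P(X=x,Z=y) over the conditioning event gives 323/27.
E[X^2 | Z = 6] = (323/27) / (11/27) = 323/11.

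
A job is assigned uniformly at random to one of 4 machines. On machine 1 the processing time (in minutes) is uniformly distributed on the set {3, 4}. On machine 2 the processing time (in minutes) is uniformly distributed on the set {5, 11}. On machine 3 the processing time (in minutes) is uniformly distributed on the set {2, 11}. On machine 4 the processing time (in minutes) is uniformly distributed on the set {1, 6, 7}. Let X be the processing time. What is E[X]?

17/3

E[X | machine 1] = (3+4)/2 = 7/2.
E[X | machine 2] = (5+11)/2 = 8.
E[X | machine 3] = (2+11)/2 = 13/2.
E[X | machine 4] = (1+6+7)/3 = 14/3.
E[X] = (1/4)·(7/2) + (1/4)·(8) + (1/4)·(13/2) + (1/4)·(14/3) = 17/3.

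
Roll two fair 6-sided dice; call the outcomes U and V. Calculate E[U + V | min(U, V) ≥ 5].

11

Outcomes with min(U, V) ≥ 5: (5,5), (5,6), (6,5), (6,6), each with probability 1/36.
E[U + V | min(U, V) ≥ 5] = (10 + 11 + 11 + 12) / 4 = 11.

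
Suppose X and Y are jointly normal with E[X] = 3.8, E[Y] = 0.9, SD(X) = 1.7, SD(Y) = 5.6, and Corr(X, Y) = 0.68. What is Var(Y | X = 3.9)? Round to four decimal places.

16.8591

The conditional variance in a bivariate normal is σ_Y²(1 − ρ²), independent of x.
Var(Y | X=3.9) = (5.6)²·(1 − (0.68)²) = 31.36·0.5376 = 16.8591.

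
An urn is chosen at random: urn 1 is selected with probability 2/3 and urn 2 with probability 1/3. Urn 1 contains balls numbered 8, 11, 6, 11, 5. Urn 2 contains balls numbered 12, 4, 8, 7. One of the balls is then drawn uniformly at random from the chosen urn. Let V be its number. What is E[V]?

E[V | urn 1] = (8+11+6+11+5)/5 = 41/5.
E[V | urn 2] = (12+4+8+7)/4 = 31/4.
E[V] = (2/3)·(41/5) + (1/3)·(31/4) = 161/20.

161/20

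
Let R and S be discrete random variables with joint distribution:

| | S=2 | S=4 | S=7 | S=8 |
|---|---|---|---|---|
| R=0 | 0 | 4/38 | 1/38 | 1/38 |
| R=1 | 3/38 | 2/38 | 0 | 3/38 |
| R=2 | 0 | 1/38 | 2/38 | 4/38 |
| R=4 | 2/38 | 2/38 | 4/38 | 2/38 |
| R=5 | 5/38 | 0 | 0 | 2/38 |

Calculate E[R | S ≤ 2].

18/5

P(S ≤ 2) = 5/19.
Σ R·P over the event = 1·(3/38) + 4·(2/38) + 5·(5/38) = 18/19.
E[R | S ≤ 2] = (18/19) / (5/19) = 18/5.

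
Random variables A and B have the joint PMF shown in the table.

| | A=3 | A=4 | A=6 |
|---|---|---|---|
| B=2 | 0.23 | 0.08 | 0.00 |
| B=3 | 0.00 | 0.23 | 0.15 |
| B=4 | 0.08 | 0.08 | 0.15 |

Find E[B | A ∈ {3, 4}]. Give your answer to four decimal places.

2.7857

P(A ∈ {3, 4}) = 0.70.
Σ B·P over the event = 2·(0.23) + 4·(0.08) + 2·(0.08) + 3·(0.23) + 4·(0.08) = 1.95.
E[B | A ∈ {3, 4}] = (1.95) / (0.70) = 2.7857.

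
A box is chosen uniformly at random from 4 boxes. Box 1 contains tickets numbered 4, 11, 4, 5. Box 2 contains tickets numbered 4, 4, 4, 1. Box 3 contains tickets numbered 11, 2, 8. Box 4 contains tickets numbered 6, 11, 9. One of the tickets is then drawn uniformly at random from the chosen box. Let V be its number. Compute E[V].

E[V | box 1] = (4+11+4+5)/4 = 6.
E[V | box 2] = (4+4+4+1)/4 = 13/4.
E[V | box 3] = (11+2+8)/3 = 7.
E[V | box 4] = (6+11+9)/3 = 26/3.
By the law of total expectation,
E[V] = (1/4)·(6) + (1/4)·(13/4) + (1/4)·(7) + (1/4)·(26/3) = 299/48.

299/48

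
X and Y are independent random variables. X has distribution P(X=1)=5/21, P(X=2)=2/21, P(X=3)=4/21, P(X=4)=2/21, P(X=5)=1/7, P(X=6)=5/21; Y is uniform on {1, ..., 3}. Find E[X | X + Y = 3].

P(X + Y = 3) = 1/9.
Summing X·P(x,y) over outcomes with X + Y = 3 gives 1/7.
E[X | X + Y = 3] = (1/7) / (1/9) = 9/7.

9/7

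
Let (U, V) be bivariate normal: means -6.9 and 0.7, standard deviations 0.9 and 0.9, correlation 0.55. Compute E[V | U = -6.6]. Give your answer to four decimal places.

0.8650

For a bivariate normal, E[V | U=x] = μ_V + ρ·(σ_V/σ_U)·(x − μ_U).
E[V | U=-6.6] = 0.7 + (0.55)·(0.9/0.9)·(-6.6 − (-6.9)) = 0.7 + (0.55)·(0.3) = 0.8650.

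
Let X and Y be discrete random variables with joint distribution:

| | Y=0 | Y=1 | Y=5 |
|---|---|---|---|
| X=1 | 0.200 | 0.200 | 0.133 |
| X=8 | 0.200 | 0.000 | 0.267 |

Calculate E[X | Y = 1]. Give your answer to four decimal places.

1.0000

P(Y = 1) = 0.200.
Σ X·P over the event = 1·(0.200) = 0.200.
E[X | Y = 1] = (0.200) / (0.200) = 1.0000.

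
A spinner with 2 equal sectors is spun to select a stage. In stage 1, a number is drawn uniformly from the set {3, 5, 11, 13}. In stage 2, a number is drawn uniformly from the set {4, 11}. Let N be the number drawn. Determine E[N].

31/4

E[N | stage 1] = (3+5+11+13)/4 = 8.
E[N | stage 2] = (4+11)/2 = 15/2.
E[N] = (1/2)·(8) + (1/2)·(15/2) = 31/4.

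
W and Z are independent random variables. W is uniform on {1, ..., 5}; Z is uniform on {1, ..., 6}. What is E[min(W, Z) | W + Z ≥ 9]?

P(W + Z ≥ 9) = 1/5.
Summing min(W,Z)·P(x,y) over outcomes with W + Z ≥ 9 gives 5/6.
E[min(W, Z) | W + Z ≥ 9] = (5/6) / (1/5) = 25/6.

25/6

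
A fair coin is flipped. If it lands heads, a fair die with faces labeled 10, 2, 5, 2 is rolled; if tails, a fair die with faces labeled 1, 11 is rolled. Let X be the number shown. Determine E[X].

E[X | heads] = (10+2+5+2)/4 = 19/4.
E[X | tails] = (1+11)/2 = 6.
E[X] = (1/2)·(19/4) + (1/2)·(6) = 43/8.

43/8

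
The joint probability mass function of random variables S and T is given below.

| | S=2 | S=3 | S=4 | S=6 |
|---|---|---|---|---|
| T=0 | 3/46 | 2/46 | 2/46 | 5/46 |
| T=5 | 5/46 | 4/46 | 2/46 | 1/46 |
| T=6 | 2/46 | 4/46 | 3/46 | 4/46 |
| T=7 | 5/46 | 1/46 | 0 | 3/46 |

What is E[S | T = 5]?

3

P(T = 5) = 6/23.
Σ S·P over the event = 2·(5/46) + 3·(4/46) + 4·(2/46) + 6·(1/46) = 18/23.
E[S | T = 5] = (18/23) / (6/23) = 3.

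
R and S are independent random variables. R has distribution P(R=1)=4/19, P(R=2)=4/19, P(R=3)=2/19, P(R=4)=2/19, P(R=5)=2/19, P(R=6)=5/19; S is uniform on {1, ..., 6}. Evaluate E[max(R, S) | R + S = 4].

13/5

P(R + S = 4) = 5/57.
Summing max(R,S)·P(x,y) over outcomes with R + S = 4 gives 13/57.
E[max(R, S) | R + S = 4] = (13/57) / (5/57) = 13/5.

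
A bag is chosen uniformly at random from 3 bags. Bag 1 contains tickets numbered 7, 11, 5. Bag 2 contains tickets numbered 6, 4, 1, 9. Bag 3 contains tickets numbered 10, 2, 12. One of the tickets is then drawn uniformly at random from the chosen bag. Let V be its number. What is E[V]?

E[V | bag 1] = (7+11+5)/3 = 23/3.
E[V | bag 2] = (6+4+1+9)/4 = 5.
E[V | bag 3] = (10+2+12)/3 = 8.
By the law of total expectation,
E[V] = (1/3)·(23/3) + (1/3)·(5) + (1/3)·(8) = 62/9.

62/9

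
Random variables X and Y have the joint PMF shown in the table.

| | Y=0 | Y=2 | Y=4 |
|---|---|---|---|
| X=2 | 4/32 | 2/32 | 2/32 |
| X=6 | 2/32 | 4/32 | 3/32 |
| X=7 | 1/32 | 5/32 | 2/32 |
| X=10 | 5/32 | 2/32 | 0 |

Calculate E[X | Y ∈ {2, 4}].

119/20

P(Y ∈ {2, 4}) = 5/8.
Σ X·P over the event = 2·(2/32) + 2·(2/32) + 6·(4/32) + 6·(3/32) + 7·(5/32) + 7·(2/32) + 10·(2/32) = 119/32.
E[X | Y ∈ {2, 4}] = (119/32) / (5/8) = 119/20.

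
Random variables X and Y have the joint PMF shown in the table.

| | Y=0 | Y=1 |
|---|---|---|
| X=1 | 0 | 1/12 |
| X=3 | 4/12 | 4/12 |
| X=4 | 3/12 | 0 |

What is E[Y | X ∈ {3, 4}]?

P(X ∈ {3, 4}) = 11/12.
Σ Y·P over the event = 0·(4/12) + 1·(4/12) + 0·(3/12) = 1/3.
E[Y | X ∈ {3, 4}] = (1/3) / (11/12) = 4/11.

4/11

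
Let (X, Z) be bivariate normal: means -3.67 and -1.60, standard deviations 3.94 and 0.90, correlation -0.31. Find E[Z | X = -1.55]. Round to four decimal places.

For a bivariate normal, E[Z | X=x] = μ_Z + ρ·(σ_Z/σ_X)·(x − μ_X).
E[Z | X=-1.55] = -1.60 + (-0.31)·(0.90/3.94)·(-1.55 − (-3.67)) = -1.60 + (-0.070812)·(2.12) = -1.7501.

-1.7501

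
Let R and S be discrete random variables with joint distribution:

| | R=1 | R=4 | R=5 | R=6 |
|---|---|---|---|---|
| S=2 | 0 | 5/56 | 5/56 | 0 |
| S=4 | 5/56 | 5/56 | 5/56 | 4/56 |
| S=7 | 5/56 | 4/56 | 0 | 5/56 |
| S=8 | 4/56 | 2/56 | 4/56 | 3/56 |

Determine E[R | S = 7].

P(S = 7) = 1/4.
Σ R·P over the event = 1·(5/56) + 4·(4/56) + 6·(5/56) = 51/56.
E[R | S = 7] = (51/56) / (1/4) = 51/14.

51/14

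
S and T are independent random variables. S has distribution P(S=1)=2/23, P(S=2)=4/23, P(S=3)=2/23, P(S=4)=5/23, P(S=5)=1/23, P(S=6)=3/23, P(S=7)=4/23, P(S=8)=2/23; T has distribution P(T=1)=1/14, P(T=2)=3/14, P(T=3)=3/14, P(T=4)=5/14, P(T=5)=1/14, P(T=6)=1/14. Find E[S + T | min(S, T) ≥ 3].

161/17

P(min(S, T) ≥ 3) = 85/161.
Summing (S+T)·P(x,y) over outcomes with min(S, T) ≥ 3 gives 5.
E[S + T | min(S, T) ≥ 3] = (5) / (85/161) = 161/17.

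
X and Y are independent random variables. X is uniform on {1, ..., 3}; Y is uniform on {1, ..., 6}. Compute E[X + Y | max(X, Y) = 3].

24/5

P(max(X, Y) = 3) = 5/18.
Summing (X+Y)·P(x,y) over outcomes with max(X, Y) = 3 gives 4/3.
E[X + Y | max(X, Y) = 3] = (4/3) / (5/18) = 24/5.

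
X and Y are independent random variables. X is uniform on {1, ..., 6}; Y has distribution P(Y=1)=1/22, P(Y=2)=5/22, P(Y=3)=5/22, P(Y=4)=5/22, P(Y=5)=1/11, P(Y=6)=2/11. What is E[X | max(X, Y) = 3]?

16/7

P(max(X, Y) = 3) = 7/44.
Summing X·P(x,y) over outcomes with max(X, Y) = 3 gives 4/11.
E[X | max(X, Y) = 3] = (4/11) / (7/44) = 16/7.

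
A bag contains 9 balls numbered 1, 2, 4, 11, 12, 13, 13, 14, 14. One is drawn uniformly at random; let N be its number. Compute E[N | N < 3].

P(N < 3) = 2/9.
Σ over the event: 1·1/9 + 2·1/9 = 1/3.
E[N | N < 3] = (1/3) / (2/9) = 3/2.

3/2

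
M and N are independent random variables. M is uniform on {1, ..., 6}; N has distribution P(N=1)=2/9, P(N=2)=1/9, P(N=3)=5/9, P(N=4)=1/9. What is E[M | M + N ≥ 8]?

38/7

P(M + N ≥ 8) = 7/27.
Summing M·P(x,y) over outcomes with M + N ≥ 8 gives 38/27.
E[M | M + N ≥ 8] = (38/27) / (7/27) = 38/7.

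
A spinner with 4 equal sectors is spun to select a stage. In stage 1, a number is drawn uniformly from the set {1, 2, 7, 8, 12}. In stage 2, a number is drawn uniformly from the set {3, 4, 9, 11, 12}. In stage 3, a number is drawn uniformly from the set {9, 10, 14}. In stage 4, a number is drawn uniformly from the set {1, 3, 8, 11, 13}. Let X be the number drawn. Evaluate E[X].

E[X | stage 1] = (1+2+7+8+12)/5 = 6.
E[X | stage 2] = (3+4+9+11+12)/5 = 39/5.
E[X | stage 3] = (9+10+14)/3 = 11.
E[X | stage 4] = (1+3+8+11+13)/5 = 36/5.
E[X] = (1/4)·(6) + (1/4)·(39/5) + (1/4)·(11) + (1/4)·(36/5) = 8.

8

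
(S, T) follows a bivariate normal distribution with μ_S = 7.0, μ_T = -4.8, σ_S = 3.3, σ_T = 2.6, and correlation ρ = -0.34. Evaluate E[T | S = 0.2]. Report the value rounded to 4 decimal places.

For a bivariate normal, E[T | S=x] = μ_T + ρ·(σ_T/σ_S)·(x − μ_S).
E[T | S=0.2] = -4.8 + (-0.34)·(2.6/3.3)·(0.2 − (7.0)) = -4.8 + (-0.26788)·(-6.8) = -2.9784.

-2.9784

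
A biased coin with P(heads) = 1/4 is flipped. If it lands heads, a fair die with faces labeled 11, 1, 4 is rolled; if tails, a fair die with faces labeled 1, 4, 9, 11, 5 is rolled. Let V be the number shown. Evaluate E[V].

35/6

E[V | heads] = (11+1+4)/3 = 16/3.
E[V | tails] = (1+4+9+11+5)/5 = 6.
E[V] = (1/4)·(16/3) + (3/4)·(6) = 35/6.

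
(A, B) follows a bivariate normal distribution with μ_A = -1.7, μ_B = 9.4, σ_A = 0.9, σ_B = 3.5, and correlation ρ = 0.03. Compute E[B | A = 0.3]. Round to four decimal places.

9.6333

E[B | A=x] = μ_B + ρ(σ_B/σ_A)(x − μ_A) for jointly normal variables.
E[B | A=0.3] = 9.4 + (0.03)·(3.5/0.9)·(0.3 − (-1.7)) = 9.4 + (0.11667)·(2) = 9.6333.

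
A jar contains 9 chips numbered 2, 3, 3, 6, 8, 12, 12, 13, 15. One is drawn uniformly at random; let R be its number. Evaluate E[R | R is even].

8

P(R is even) = 5/9.
Σ over the event: 2·1/9 + 6·1/9 + 8·1/9 + 12·2/9 = 40/9.
E[R | R is even] = (40/9) / (5/9) = 8.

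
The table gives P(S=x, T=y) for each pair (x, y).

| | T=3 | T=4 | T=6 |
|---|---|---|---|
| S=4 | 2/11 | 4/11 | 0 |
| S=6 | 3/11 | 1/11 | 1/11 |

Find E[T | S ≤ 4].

P(S ≤ 4) = 6/11.
Σ T·P over the event = 3·(2/11) + 4·(4/11) = 2.
E[T | S ≤ 4] = (2) / (6/11) = 11/3.

11/3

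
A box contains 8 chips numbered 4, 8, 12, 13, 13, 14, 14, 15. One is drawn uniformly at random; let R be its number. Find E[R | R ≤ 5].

P(R ≤ 5) = 1/8.
Σ over the event: 4·1/8 = 1/2.
E[R | R ≤ 5] = (1/2) / (1/8) = 4.

4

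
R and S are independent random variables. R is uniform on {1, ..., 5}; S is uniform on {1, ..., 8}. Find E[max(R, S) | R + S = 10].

Outcomes with R + S = 10: (2,8), (3,7), (4,6), (5,5), each with probability 1/40.
E[max(R, S) | R + S = 10] = (8 + 7 + 6 + 5) / 4 = 13/2.

13/2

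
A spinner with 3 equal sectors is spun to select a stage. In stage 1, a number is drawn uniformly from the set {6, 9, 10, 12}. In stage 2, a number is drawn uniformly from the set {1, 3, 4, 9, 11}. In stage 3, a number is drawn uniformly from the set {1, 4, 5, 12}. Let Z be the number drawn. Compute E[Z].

E[Z | stage 1] = (6+9+10+12)/4 = 37/4.
E[Z | stage 2] = (1+3+4+9+11)/5 = 28/5.
E[Z | stage 3] = (1+4+5+12)/4 = 11/2.
By the law of total expectation,
E[Z] = (1/3)·(37/4) + (1/3)·(28/5) + (1/3)·(11/2) = 407/60.

407/60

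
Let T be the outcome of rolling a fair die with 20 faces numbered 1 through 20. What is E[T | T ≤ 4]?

5/2

Given T ≤ 4, T is equally likely to be any of {1, 2, 3, 4}.
E[T | T ≤ 4] = (1 + 2 + 3 + 4) / 4 = 5/2.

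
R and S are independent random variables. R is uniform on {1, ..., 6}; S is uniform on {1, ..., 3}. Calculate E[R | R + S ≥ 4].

59/15

P(R + S ≥ 4) = 5/6.
Summing R·P(x,y) over outcomes with R + S ≥ 4 gives 59/18.
E[R | R + S ≥ 4] = (59/18) / (5/6) = 59/15.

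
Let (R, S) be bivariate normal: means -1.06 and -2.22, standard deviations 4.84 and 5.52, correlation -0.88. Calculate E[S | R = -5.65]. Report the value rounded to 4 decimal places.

2.3867

E[S | R=x] = μ_S + ρ(σ_S/σ_R)(x − μ_R) for jointly normal variables.
E[S | R=-5.65] = -2.22 + (-0.88)·(5.52/4.84)·(-5.65 − (-1.06)) = -2.22 + (-1.00364)·(-4.59) = 2.3867.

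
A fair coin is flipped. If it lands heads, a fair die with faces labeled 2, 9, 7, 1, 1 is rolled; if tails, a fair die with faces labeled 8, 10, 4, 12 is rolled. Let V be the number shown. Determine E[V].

25/4

E[V | heads] = (2+9+7+1+1)/5 = 4.
E[V | tails] = (8+10+4+12)/4 = 17/2.
E[V] = (1/2)·(4) + (1/2)·(17/2) = 25/4.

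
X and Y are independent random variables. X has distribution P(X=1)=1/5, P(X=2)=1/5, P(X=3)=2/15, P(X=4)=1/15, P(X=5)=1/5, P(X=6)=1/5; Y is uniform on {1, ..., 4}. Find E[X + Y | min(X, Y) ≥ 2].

85/12

P(min(X, Y) ≥ 2) = 3/5.
Summing (X+Y)·P(x,y) over outcomes with min(X, Y) ≥ 2 gives 17/4.
E[X + Y | min(X, Y) ≥ 2] = (17/4) / (3/5) = 85/12.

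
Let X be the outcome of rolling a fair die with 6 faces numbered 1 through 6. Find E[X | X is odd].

Given X is odd, X is equally likely to be any of {1, 3, 5}.
E[X | X is odd] = (1 + 3 + 5) / 3 = 3.

3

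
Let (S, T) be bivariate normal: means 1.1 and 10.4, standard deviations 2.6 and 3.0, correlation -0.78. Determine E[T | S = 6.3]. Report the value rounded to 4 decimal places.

5.7200

The regression of T on S has slope ρ·σ_T/σ_S and passes through (μ_S, μ_T).
E[T | S=6.3] = 10.4 + (-0.78)·(3.0/2.6)·(6.3 − (1.1)) = 10.4 + (-0.9)·(5.2) = 5.7200.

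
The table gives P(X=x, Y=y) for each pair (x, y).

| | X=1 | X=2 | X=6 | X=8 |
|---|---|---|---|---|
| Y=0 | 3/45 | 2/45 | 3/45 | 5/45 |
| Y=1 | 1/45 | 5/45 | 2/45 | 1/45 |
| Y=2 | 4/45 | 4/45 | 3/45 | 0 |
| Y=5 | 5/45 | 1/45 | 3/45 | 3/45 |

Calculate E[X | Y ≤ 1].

P(Y ≤ 1) = 22/45.
Σ X·P over the event = 1·(3/45) + 1·(1/45) + 2·(2/45) + 2·(5/45) + 6·(3/45) + 6·(2/45) + 8·(5/45) + 8·(1/45) = 32/15.
E[X | Y ≤ 1] = (32/15) / (22/45) = 48/11.

48/11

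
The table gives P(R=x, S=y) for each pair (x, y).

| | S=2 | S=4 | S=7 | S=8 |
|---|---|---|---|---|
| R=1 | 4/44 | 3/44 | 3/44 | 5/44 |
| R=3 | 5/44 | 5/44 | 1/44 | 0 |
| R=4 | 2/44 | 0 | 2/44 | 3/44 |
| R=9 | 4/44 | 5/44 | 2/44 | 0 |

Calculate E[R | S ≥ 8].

17/8

P(S ≥ 8) = 2/11.
Σ R·P over the event = 1·(5/44) + 4·(3/44) = 17/44.
E[R | S ≥ 8] = (17/44) / (2/11) = 17/8.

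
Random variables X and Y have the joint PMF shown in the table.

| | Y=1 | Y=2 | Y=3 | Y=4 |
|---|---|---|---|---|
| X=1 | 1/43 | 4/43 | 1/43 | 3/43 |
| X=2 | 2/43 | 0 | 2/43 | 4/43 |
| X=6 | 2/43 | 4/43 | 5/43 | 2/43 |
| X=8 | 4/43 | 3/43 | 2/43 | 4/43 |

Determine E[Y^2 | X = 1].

74/9

P(X = 1) = 9/43.
Σ Y^2·P over the event = 1·(1/43) + 4·(4/43) + 9·(1/43) + 16·(3/43) = 74/43.
E[Y^2 | X = 1] = (74/43) / (9/43) = 74/9.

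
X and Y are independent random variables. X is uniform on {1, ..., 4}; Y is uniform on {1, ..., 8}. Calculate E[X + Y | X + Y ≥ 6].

92/11

P(X + Y ≥ 6) = 11/16.
Summing (X+Y)·P(x,y) over outcomes with X + Y ≥ 6 gives 23/4.
E[X + Y | X + Y ≥ 6] = (23/4) / (11/16) = 92/11.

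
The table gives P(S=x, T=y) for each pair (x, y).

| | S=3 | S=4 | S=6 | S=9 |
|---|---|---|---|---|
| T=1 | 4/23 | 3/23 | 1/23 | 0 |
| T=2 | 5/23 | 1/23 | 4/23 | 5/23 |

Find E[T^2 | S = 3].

P(S = 3) = 9/23.
Summing T^2·P(S=x,T=y) over the conditioning event gives 24/23.
E[T^2 | S = 3] = (24/23) / (9/23) = 8/3.

8/3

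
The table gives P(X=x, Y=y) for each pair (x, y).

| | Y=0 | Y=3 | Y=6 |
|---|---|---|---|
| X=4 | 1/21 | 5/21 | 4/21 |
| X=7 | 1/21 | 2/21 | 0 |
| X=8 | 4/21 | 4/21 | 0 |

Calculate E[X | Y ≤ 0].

43/6

P(Y ≤ 0) = 2/7.
Summing X·P(X=x,Y=y) over the conditioning event gives 43/21.
E[X | Y ≤ 0] = (43/21) / (2/7) = 43/6.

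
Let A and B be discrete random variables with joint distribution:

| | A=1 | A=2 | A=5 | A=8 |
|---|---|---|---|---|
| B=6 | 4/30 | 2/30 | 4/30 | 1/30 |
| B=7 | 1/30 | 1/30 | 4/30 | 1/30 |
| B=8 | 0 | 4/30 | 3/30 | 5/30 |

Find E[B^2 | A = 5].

532/11

P(A = 5) = 11/30.
Summing B^2·P(A=x,B=y) over the conditioning event gives 266/15.
E[B^2 | A = 5] = (266/15) / (11/30) = 532/11.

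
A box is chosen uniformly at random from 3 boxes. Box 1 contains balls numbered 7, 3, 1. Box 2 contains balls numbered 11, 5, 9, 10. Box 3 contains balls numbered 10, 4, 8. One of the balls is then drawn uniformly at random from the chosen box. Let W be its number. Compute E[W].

79/12

E[W | box 1] = (7+3+1)/3 = 11/3.
E[W | box 2] = (11+5+9+10)/4 = 35/4.
E[W | box 3] = (10+4+8)/3 = 22/3.
By the law of total expectation,
E[W] = (1/3)·(11/3) + (1/3)·(35/4) + (1/3)·(22/3) = 79/12.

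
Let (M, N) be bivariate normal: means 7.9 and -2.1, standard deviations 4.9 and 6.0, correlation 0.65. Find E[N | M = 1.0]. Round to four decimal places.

For a bivariate normal, E[N | M=x] = μ_N + ρ·(σ_N/σ_M)·(x − μ_M).
E[N | M=1.0] = -2.1 + (0.65)·(6.0/4.9)·(1.0 − (7.9)) = -2.1 + (0.79592)·(-6.9) = -7.5918.

-7.5918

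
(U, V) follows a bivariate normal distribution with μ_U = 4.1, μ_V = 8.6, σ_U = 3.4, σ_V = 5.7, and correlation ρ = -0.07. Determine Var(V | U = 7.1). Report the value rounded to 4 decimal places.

32.3308

For a bivariate normal, Var(V | U=x) = σ_V²(1 − ρ²).
Var(V | U=7.1) = (5.7)²·(1 − (-0.07)²) = 32.49·0.9951 = 32.3308.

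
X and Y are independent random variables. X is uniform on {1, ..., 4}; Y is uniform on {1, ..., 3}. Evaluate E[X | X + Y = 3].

3/2

Outcomes with X + Y = 3: (1,2), (2,1), each with probability 1/12.
E[X | X + Y = 3] = (1 + 2) / 2 = 3/2.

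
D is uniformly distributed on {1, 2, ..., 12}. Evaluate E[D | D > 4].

Given D > 4, D is equally likely to be any of {5, 6, 7, 8, 9, 10, 11, 12}.
E[D | D > 4] = (5 + 6 + 7 + 8 + 9 + 10 + 11 + 12) / 8 = 17/2.

17/2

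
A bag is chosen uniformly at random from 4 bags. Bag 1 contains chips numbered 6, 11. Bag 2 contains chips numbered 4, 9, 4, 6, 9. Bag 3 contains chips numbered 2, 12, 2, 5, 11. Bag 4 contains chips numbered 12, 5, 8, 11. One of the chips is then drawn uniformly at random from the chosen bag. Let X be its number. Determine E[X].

303/40

E[X | bag 1] = (6+11)/2 = 17/2.
E[X | bag 2] = (4+9+4+6+9)/5 = 32/5.
E[X | bag 3] = (2+12+2+5+11)/5 = 32/5.
E[X | bag 4] = (12+5+8+11)/4 = 9.
By the law of total expectation,
E[X] = (1/4)·(17/2) + (1/4)·(32/5) + (1/4)·(32/5) + (1/4)·(9) = 303/40.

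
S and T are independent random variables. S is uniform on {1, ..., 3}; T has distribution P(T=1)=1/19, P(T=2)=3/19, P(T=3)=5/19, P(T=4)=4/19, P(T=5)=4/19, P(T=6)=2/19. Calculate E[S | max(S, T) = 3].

42/19

P(max(S, T) = 3) = 1/3.
Summing S·P(x,y) over outcomes with max(S, T) = 3 gives 14/19.
E[S | max(S, T) = 3] = (14/19) / (1/3) = 42/19.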